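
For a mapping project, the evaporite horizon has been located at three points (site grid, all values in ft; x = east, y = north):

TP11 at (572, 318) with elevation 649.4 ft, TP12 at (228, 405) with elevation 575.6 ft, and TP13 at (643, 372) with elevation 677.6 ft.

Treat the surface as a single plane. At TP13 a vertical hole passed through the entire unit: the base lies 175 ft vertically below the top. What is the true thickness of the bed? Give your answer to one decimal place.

Two edge vectors: TP11→TP12 = (-344, 87, -73.8), TP11→TP13 = (71, 54, 28.2).
Normal n = (TP11→TP12) × (TP11→TP13) = (6438.6, 4461, -24753).
So ∂z/∂x = −n_x/n_z = 0.26011 and ∂z/∂y = −n_y/n_z = 0.18022.
|∇z| = √(a²+b²) = 0.31645, so dip δ = arctan(0.31645) = 17.56°.
True thickness = vertical thickness × cos δ = 175 × cos 17.56° = 166.8 ft.

166.8 ft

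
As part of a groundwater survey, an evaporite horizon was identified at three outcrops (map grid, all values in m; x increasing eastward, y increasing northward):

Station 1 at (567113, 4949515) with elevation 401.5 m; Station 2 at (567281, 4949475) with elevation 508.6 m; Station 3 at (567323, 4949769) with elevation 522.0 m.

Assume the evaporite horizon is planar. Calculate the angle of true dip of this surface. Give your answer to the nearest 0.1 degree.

32.2°

Let the plane be z = a·x + b·y + c.
Station 2−Station 1: 168a − 40b = 107.1;  Station 3−Station 1: 210a + 254b = 120.5.
Solving gives a = 0.62702, b = −0.04400.
Gradient magnitude |∇z| = √(a² + b²) = √(0.39316 + 0.00194) = 0.62857.
True dip = arctan(0.62857) = 32.2°, dipping toward W (azimuth ≈ 274°).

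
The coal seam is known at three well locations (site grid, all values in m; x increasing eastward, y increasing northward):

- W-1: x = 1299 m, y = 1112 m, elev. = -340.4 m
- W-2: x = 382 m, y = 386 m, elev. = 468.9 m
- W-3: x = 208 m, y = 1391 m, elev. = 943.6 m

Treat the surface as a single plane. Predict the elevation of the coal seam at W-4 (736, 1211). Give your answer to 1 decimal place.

309.6 m

Let the plane be z = a·x + b·y + c.
W-2−W-1: −917a − 726b = 809.3;  W-3−W-1: −1091a + 279b = 1284.
Solving gives a = −1.105037, b = 0.281018.
Then c = -340.4 − a·1299 − b·1112 = 782.55.
At (736, 1211): z = −813.3 + 340.3 + 782.55 = 309.6 m.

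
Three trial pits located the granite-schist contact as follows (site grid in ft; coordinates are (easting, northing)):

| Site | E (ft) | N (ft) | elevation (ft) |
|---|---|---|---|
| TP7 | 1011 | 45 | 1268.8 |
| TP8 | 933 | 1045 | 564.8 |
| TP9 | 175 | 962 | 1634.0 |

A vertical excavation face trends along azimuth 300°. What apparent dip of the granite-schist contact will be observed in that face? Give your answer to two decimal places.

36.56°

Let the plane be z = a·E + b·N + c.
TP8−TP7: −78a + 1000b = −704;  TP9−TP7: −836a + 917b = 365.2.
Solving gives a = −1.32217, b = −0.80713.
Unit vector along 300° is (sin 300°, cos 300°) = (-0.8660, 0.5000).
Slope in that direction = a·(-0.8660) + b·(0.5000) = 0.74147.
Apparent dip = arctan|0.74147| = 36.56° (true dip is 57.2°, so apparent ≤ true as expected).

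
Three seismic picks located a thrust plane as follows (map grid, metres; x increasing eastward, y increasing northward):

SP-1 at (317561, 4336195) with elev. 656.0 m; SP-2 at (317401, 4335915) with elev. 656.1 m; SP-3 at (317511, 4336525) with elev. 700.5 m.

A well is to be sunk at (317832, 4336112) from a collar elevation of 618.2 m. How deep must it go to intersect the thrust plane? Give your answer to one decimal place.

21.7 m

Let the plane be z = a·x + b·y + c.
SP-2−SP-1: −160a − 280b = 0.1;  SP-3−SP-1: −50a + 330b = 44.5.
Solving gives a = −0.187020958, b = 0.106511976.
Then c = 656 − a·317561 − b·4336195 = −401810.14.
At (317832, 4336112): z_contact = −59441.25 + 461847.86 − 401810.14 = 596.48 m.
Depth below ground = 618.2 − 596.48 = 21.7 m.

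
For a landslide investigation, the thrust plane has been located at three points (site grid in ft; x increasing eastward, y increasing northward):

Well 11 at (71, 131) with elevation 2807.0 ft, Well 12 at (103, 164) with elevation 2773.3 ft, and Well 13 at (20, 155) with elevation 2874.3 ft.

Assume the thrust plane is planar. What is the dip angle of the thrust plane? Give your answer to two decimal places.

51.31°

Let the plane be z = a·x + b·y + c.
Well 12−Well 11: 32a + 33b = −33.7;  Well 13−Well 11: −51a + 24b = 67.3.
Solving gives a = −1.23611, b = 0.17744.
Gradient magnitude |∇z| = √(a² + b²) = √(1.52796 + 0.03148) = 1.24878.
True dip = arctan(1.24878) = 51.31°, dipping toward E (azimuth ≈ 098°).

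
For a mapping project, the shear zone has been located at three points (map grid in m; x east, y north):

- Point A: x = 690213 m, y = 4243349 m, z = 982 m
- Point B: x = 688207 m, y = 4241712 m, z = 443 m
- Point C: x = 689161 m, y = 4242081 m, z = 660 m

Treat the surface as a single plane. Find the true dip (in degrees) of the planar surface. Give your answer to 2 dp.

12.03°

Let the plane be z = a·x + b·y + c.
Point B−Point A: −2006a − 1637b = −539;  Point C−Point A: −1052a − 1268b = −322.
Solving gives a = 0.19031, b = 0.09605.
Gradient magnitude |∇z| = √(a² + b²) = √(0.03622 + 0.00923) = 0.21318.
True dip = arctan(0.21318) = 12.03°, dipping toward WSW (azimuth ≈ 243°).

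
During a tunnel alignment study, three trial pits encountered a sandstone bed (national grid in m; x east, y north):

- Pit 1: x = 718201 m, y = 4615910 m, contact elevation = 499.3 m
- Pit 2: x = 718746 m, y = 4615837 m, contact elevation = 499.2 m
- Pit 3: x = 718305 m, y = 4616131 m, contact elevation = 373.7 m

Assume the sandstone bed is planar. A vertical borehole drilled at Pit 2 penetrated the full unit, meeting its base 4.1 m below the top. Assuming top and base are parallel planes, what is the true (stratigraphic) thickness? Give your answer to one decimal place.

3.6 m

Let the plane be z = a·x + b·y + c.
Pit 2−Pit 1: 545a − 73b = −0.1;  Pit 3−Pit 1: 104a + 221b = −125.6.
Solving gives a = −0.07178, b = −0.53455.
|∇z| = √(a²+b²) = 0.53934, so dip δ = arctan(0.53934) = 28.34°.
True thickness = vertical thickness × cos δ = 4.1 × cos 28.34° = 3.6 m.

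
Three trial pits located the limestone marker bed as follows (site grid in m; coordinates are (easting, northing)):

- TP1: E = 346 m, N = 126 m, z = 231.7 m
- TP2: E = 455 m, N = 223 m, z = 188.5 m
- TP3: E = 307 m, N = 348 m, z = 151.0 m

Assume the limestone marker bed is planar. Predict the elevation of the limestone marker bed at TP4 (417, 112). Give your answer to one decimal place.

Two edge vectors: TP1→TP2 = (109, 97, -43.2), TP1→TP3 = (-39, 222, -80.7).
Normal n = (TP1→TP2) × (TP1→TP3) = (1762.5, 10481.1, 27981).
So ∂z/∂E = −n_x/n_z = −0.06299 and ∂z/∂N = −n_y/n_z = −0.37458.
Intercept c from TP1: 231.7 + 21.79 + 47.20 = 300.69.
At (417, 112): z = −26.3 − 42.0 + 300.69 = 232.5 m.

232.5 m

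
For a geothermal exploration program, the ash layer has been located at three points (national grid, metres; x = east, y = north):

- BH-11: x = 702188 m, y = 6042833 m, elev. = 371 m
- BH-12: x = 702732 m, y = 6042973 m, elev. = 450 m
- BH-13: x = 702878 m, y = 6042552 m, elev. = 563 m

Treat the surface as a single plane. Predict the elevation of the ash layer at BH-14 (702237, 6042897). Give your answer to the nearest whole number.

Two edge vectors: BH-11→BH-12 = (544, 140, 79), BH-11→BH-13 = (690, -281, 192).
Normal n = (BH-11→BH-12) × (BH-11→BH-13) = (49079, -49938, -249464).
So ∂z/∂x = −n_x/n_z = 0.19673781 and ∂z/∂y = −n_y/n_z = −0.20018119.
Intercept c from BH-11: 371 − 138146.93 + 1209661.49 = 1071885.57.
At (702237, 6042897): z = 138156.6 − 1209674.3 + 1071885.57 = 367.8 m.

368 m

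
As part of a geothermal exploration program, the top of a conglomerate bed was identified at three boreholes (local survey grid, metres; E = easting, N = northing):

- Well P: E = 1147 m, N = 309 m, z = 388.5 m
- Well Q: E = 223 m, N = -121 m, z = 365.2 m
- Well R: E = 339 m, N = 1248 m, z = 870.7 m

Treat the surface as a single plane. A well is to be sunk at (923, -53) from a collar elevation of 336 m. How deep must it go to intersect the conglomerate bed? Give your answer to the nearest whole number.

52 m

Two edge vectors: Well P→Well Q = (-924, -430, -23.3), Well P→Well R = (-808, 939, 482.2).
Normal n = (Well P→Well Q) × (Well P→Well R) = (-185467.3, 464379.2, -1215076).
So ∂z/∂E = −n_x/n_z = −0.15264 and ∂z/∂N = −n_y/n_z = 0.38218.
Intercept c from Well P: 388.5 + 175.08 − 118.09 = 445.48.
At (923, -53): z_contact = −140.9 − 20.3 + 445.48 = 284.3 m.
Depth below ground = 336 − 284.3 = 52 m.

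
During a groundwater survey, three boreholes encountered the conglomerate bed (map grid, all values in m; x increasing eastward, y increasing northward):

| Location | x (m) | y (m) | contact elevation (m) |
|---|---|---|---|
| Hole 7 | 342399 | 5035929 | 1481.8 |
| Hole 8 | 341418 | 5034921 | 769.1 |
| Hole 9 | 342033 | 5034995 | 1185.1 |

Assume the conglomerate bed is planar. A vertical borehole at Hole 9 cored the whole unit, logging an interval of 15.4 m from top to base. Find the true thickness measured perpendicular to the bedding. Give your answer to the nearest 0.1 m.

12.8 m

Two edge vectors: Hole 7→Hole 8 = (-981, -1008, -712.7), Hole 7→Hole 9 = (-366, -934, -296.7).
Normal n = (Hole 7→Hole 8) × (Hole 7→Hole 9) = (-366588.2, -30214.5, 547326).
So ∂z/∂x = −n_x/n_z = 0.66978 and ∂z/∂y = −n_y/n_z = 0.05520.
|∇z| = √(a²+b²) = 0.67205, so dip δ = arctan(0.67205) = 33.90°.
True thickness = vertical thickness × cos δ = 15.4 × cos 33.90° = 12.8 m.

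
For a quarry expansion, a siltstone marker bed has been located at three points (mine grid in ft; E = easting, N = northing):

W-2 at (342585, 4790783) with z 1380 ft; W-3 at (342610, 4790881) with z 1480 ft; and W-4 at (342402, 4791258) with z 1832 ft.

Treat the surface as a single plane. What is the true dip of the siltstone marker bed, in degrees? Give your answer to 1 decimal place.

45.0°

Two edge vectors: W-2→W-3 = (25, 98, 100), W-2→W-4 = (-183, 475, 452).
Normal n = (W-2→W-3) × (W-2→W-4) = (-3204, -29600, 29809).
So ∂z/∂E = −n_x/n_z = 0.10748 and ∂z/∂N = −n_y/n_z = 0.99299.
Gradient magnitude |∇z| = √(a² + b²) = √(0.01155 + 0.98603) = 0.99879.
True dip = arctan(0.99879) = 45.0°, dipping toward S (azimuth ≈ 186°).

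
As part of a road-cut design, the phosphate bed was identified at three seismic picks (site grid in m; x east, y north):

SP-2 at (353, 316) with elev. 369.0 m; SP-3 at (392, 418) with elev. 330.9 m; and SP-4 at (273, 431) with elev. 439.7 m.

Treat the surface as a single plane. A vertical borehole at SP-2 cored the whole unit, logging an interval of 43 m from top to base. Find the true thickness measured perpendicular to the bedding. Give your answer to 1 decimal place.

31.7 m

Two edge vectors: SP-2→SP-3 = (39, 102, -38.1), SP-2→SP-4 = (-80, 115, 70.7).
Normal n = (SP-2→SP-3) × (SP-2→SP-4) = (11592.9, 290.7, 12645).
So ∂z/∂x = −n_x/n_z = −0.91680 and ∂z/∂y = −n_y/n_z = −0.02299.
|∇z| = √(a²+b²) = 0.91709, so dip δ = arctan(0.91709) = 42.52°.
True thickness = vertical thickness × cos δ = 43 × cos 42.52° = 31.7 m.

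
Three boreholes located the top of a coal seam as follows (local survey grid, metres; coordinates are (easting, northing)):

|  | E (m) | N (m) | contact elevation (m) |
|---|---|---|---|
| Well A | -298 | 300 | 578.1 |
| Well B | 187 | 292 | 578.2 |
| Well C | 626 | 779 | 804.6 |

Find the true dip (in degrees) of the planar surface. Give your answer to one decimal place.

Let the plane be z = a·E + b·N + c.
Well B−Well A: 485a − 8b = 0.1;  Well C−Well A: 924a + 479b = 226.5.
Solving gives a = 0.00776, b = 0.45789.
Gradient magnitude |∇z| = √(a² + b²) = √(0.00006 + 0.20967) = 0.45796.
True dip = arctan(0.45796) = 24.6°, dipping toward S (azimuth ≈ 181°).

24.6°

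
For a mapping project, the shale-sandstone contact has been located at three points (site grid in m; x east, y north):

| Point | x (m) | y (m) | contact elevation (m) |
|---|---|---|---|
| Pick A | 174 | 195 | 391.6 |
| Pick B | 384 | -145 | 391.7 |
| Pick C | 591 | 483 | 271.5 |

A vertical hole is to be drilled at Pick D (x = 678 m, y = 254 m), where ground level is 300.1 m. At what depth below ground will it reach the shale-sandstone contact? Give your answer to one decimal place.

17.5 m

Two edge vectors: Pick A→Pick B = (210, -340, 0.1), Pick A→Pick C = (417, 288, -120.1).
Normal n = (Pick A→Pick B) × (Pick A→Pick C) = (40805.2, 25262.7, 202260).
So ∂z/∂x = −n_x/n_z = −0.20175 and ∂z/∂y = −n_y/n_z = −0.12490.
Intercept c from Pick A: 391.6 + 35.10 + 24.36 = 451.06.
At (678, 254): z_contact = −136.78 − 31.73 + 451.06 = 282.55 m.
Depth below ground = 300.1 − 282.55 = 17.5 m.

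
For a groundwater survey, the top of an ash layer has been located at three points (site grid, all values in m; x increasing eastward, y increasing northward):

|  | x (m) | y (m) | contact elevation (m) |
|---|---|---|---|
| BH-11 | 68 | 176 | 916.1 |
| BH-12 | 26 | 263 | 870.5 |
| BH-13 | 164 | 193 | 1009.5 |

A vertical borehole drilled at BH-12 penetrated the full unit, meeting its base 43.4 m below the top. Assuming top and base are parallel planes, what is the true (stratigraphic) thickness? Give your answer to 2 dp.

Let the plane be z = a·x + b·y + c.
BH-12−BH-11: −42a + 87b = −45.6;  BH-13−BH-11: 96a + 17b = 93.4.
Solving gives a = 0.98180, b = −0.05017.
|∇z| = √(a²+b²) = 0.98308, so dip δ = arctan(0.98308) = 44.51°.
True thickness = vertical thickness × cos δ = 43.4 × cos 44.51° = 30.95 m.

30.95 m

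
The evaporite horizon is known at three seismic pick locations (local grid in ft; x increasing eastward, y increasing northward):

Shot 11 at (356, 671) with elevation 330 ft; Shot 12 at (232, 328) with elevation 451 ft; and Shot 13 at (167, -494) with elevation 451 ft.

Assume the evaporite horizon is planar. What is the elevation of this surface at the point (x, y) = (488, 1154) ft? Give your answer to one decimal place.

212.8 ft

Let the plane be z = a·x + b·y + c.
Shot 12−Shot 11: −124a − 343b = 121;  Shot 13−Shot 11: −189a − 1165b = 121.
Solving gives a = −1.249005, b = 0.098766.
Then c = 330 − a·356 − b·671 = 708.37.
At (488, 1154): z = −609.5 + 114.0 + 708.37 = 212.8 ft.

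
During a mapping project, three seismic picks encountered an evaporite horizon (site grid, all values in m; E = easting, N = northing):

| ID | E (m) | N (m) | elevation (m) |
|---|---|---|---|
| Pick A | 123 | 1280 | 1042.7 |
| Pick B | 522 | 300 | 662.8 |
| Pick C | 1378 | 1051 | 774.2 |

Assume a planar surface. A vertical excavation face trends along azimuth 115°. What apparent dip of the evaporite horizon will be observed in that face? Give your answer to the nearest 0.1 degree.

15.5°

Two edge vectors: Pick A→Pick B = (399, -980, -379.9), Pick A→Pick C = (1255, -229, -268.5).
Normal n = (Pick A→Pick B) × (Pick A→Pick C) = (176132.9, -369643, 1138529).
So ∂z/∂E = −n_x/n_z = −0.15470 and ∂z/∂N = −n_y/n_z = 0.32467.
Unit vector along 115° is (sin 115°, cos 115°) = (0.9063, -0.4226).
Slope in that direction = a·(0.9063) + b·(-0.4226) = −0.27742.
Apparent dip = arctan|0.27742| = 15.5° (true dip is 19.8°, so apparent ≤ true as expected).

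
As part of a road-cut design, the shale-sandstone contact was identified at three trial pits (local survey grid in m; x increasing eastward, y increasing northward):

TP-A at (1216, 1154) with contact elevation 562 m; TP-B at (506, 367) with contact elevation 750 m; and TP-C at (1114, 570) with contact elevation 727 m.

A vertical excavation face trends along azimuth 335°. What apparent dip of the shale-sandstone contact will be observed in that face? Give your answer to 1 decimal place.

Let the plane be z = a·x + b·y + c.
TP-B−TP-A: −710a − 787b = 188;  TP-C−TP-A: −102a − 584b = 165.
Solving gives a = 0.06000, b = −0.29301.
Unit vector along 335° is (sin 335°, cos 335°) = (-0.4226, 0.9063).
Slope in that direction = a·(-0.4226) + b·(0.9063) = −0.29092.
Apparent dip = arctan|0.29092| = 16.2° (true dip is 16.7°, so apparent ≤ true as expected).

16.2°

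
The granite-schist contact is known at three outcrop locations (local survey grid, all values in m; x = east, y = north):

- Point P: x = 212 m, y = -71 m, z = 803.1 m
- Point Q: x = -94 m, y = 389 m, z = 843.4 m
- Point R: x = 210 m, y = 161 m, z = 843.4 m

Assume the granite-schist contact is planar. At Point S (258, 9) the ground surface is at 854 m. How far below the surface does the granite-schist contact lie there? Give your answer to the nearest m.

31 m

Two edge vectors: Point P→Point Q = (-306, 460, 40.3), Point P→Point R = (-2, 232, 40.3).
Normal n = (Point P→Point Q) × (Point P→Point R) = (9188.4, 12251.2, -70072).
So ∂z/∂x = −n_x/n_z = 0.13113 and ∂z/∂y = −n_y/n_z = 0.17484.
Intercept c from Point P: 803.1 − 27.80 + 12.41 = 787.71.
At (258, 9): z_contact = 33.8 + 1.6 + 787.71 = 823.1 m.
Depth below ground = 854 − 823.1 = 31 m.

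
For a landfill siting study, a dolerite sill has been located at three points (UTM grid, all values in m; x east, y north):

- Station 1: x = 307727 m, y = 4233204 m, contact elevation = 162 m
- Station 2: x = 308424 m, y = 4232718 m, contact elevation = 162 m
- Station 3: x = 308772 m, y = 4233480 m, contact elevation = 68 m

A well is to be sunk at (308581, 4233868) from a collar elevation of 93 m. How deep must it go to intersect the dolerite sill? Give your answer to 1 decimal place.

Two edge vectors: Station 1→Station 2 = (697, -486, 0), Station 1→Station 3 = (1045, 276, -94).
Normal n = (Station 1→Station 2) × (Station 1→Station 3) = (45684, 65518, 700242).
So ∂z/∂x = −n_x/n_z = −0.065240303 and ∂z/∂y = −n_y/n_z = −0.093564796.
Intercept c from Station 1: 162 + 20076.20 + 396078.87 = 416317.07.
At (308581, 4233868): z_contact = −20131.92 − 396141.00 + 416317.07 = 44.16 m.
Depth below ground = 93 − 44.16 = 48.8 m.

48.8 m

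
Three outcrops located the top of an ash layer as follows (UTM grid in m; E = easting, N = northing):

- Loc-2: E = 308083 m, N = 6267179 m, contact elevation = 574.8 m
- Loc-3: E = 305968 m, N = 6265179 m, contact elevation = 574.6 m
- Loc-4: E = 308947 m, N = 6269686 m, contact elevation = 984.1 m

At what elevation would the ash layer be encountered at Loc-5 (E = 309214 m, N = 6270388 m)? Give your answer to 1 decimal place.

1093.0 m

Let the plane be z = a·E + b·N + c.
Loc-3−Loc-2: −2115a − 2000b = −0.2;  Loc-4−Loc-2: 864a + 2507b = 409.3.
Solving gives a = −0.228883265, b = 0.242144053.
Then c = 574.8 − a·308083 − b·6267179 = −1446470.28.
At (309214, 6270388): z = −70773.9 + 1518337.2 − 1446470.28 = 1093.0 m.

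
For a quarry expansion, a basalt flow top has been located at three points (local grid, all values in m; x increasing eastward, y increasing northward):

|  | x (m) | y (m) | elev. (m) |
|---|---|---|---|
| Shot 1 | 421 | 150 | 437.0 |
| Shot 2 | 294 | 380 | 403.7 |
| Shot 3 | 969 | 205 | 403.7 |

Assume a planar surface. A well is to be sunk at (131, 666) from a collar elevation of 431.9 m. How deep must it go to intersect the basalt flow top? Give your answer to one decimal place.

69.4 m

Let the plane be z = a·x + b·y + c.
Shot 2−Shot 1: −127a + 230b = −33.3;  Shot 3−Shot 1: 548a + 55b = −33.3.
Solving gives a = −0.04381, b = −0.16897.
Then c = 437 − a·421 − b·150 = 480.79.
At (131, 666): z_contact = −5.74 − 112.54 + 480.79 = 362.51 m.
Depth below ground = 431.9 − 362.51 = 69.4 m.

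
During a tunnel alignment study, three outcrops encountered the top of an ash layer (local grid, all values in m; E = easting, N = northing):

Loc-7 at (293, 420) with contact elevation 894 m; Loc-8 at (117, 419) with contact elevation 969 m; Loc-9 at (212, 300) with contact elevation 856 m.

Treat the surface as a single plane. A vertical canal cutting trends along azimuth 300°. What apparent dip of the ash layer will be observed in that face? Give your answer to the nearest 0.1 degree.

34.0°

Two edge vectors: Loc-7→Loc-8 = (-176, -1, 75), Loc-7→Loc-9 = (-81, -120, -38).
Normal n = (Loc-7→Loc-8) × (Loc-7→Loc-9) = (9038, -12763, 21039).
So ∂z/∂E = −n_x/n_z = −0.42958 and ∂z/∂N = −n_y/n_z = 0.60664.
Unit vector along 300° is (sin 300°, cos 300°) = (-0.8660, 0.5000).
Slope in that direction = a·(-0.8660) + b·(0.5000) = 0.67535.
Apparent dip = arctan|0.67535| = 34.0° (true dip is 36.6°, so apparent ≤ true as expected).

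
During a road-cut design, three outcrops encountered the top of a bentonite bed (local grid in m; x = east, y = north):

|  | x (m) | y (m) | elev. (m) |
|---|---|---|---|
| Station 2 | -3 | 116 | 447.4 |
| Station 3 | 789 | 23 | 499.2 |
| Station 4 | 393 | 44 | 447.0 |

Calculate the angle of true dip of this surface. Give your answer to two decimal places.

Let the plane be z = a·x + b·y + c.
Station 3−Station 2: 792a − 93b = 51.8;  Station 4−Station 2: 396a − 72b = −0.4.
Solving gives a = 0.18651, b = 1.03137.
Gradient magnitude |∇z| = √(a² + b²) = √(0.03479 + 1.06373) = 1.04810.
True dip = arctan(1.04810) = 46.35°, dipping toward S (azimuth ≈ 190°).

46.35°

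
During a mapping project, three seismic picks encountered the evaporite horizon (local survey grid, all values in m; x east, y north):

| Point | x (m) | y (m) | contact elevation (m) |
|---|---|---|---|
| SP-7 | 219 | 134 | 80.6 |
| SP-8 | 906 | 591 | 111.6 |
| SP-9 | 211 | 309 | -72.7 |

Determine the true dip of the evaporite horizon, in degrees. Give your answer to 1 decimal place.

46.2°

Let the plane be z = a·x + b·y + c.
SP-8−SP-7: 687a + 457b = 31;  SP-9−SP-7: −8a + 175b = −153.3.
Solving gives a = 0.60932, b = −0.84815.
Gradient magnitude |∇z| = √(a² + b²) = √(0.37127 + 0.71935) = 1.04433.
True dip = arctan(1.04433) = 46.2°, dipping toward NW (azimuth ≈ 324°).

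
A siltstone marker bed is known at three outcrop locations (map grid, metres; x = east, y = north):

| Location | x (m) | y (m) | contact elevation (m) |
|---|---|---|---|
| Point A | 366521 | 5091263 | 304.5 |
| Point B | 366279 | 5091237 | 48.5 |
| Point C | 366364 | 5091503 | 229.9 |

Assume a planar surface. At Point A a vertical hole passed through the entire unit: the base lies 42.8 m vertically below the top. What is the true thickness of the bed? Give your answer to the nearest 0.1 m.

29.1 m

Two edge vectors: Point A→Point B = (-242, -26, -256), Point A→Point C = (-157, 240, -74.6).
Normal n = (Point A→Point B) × (Point A→Point C) = (63379.6, 22138.8, -62162).
So ∂z/∂x = −n_x/n_z = 1.01959 and ∂z/∂y = −n_y/n_z = 0.35615.
|∇z| = √(a²+b²) = 1.08000, so dip δ = arctan(1.08000) = 47.20°.
True thickness = vertical thickness × cos δ = 42.8 × cos 47.20° = 29.1 m.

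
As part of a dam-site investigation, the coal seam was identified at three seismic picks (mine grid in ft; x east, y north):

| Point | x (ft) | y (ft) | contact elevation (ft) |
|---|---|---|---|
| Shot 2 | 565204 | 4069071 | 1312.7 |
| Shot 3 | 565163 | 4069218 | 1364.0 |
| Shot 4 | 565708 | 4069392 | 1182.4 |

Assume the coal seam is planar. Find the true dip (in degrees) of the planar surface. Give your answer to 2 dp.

25.23°

Two edge vectors: Shot 2→Shot 3 = (-41, 147, 51.3), Shot 2→Shot 4 = (504, 321, -130.3).
Normal n = (Shot 2→Shot 3) × (Shot 2→Shot 4) = (-35621.4, 20512.9, -87249).
So ∂z/∂x = −n_x/n_z = −0.40827 and ∂z/∂y = −n_y/n_z = 0.23511.
Gradient magnitude |∇z| = √(a² + b²) = √(0.16669 + 0.05528) = 0.47113.
True dip = arctan(0.47113) = 25.23°, dipping toward ESE (azimuth ≈ 120°).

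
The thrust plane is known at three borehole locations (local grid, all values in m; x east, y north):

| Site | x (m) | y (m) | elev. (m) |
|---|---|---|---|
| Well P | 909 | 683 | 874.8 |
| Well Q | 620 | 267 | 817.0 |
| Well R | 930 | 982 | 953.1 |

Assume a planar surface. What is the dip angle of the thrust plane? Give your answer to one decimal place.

Let the plane be z = a·x + b·y + c.
Well Q−Well P: −289a − 416b = −57.8;  Well R−Well P: 21a + 299b = 78.3.
Solving gives a = −0.19685, b = 0.27570.
Gradient magnitude |∇z| = √(a² + b²) = √(0.03875 + 0.07601) = 0.33876.
True dip = arctan(0.33876) = 18.7°, dipping toward SE (azimuth ≈ 144°).

18.7°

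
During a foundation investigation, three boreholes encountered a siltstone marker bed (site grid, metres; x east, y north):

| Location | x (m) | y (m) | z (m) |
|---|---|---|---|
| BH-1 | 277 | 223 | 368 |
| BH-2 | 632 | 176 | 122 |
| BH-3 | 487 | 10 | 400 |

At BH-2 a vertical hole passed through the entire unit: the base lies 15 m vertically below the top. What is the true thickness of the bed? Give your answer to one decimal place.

9.3 m

Two edge vectors: BH-1→BH-2 = (355, -47, -246), BH-1→BH-3 = (210, -213, 32).
Normal n = (BH-1→BH-2) × (BH-1→BH-3) = (-53902, -63020, -65745).
So ∂z/∂x = −n_x/n_z = −0.81986 and ∂z/∂y = −n_y/n_z = −0.95855.
|∇z| = √(a²+b²) = 1.26135, so dip δ = arctan(1.26135) = 51.59°.
True thickness = vertical thickness × cos δ = 15 × cos 51.59° = 9.3 m.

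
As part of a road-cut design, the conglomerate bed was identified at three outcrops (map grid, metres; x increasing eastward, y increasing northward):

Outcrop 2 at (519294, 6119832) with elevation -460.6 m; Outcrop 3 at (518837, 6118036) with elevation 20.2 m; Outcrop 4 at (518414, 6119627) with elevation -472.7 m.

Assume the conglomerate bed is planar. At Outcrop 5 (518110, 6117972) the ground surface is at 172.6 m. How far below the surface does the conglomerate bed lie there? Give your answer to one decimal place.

192.8 m

Let the plane be z = a·x + b·y + c.
Outcrop 3−Outcrop 2: −457a − 1796b = 480.8;  Outcrop 4−Outcrop 2: −880a − 205b = −12.1.
Solving gives a = 0.080909339, b = −0.288293746.
Then c = -460.6 − a·519294 − b·6119832 = 1721832.96.
At (518110, 6117972): z_contact = 41919.94 − 1763773.07 + 1721832.96 = -20.17 m.
Depth below ground = 172.6 − (-20.17) = 192.8 m.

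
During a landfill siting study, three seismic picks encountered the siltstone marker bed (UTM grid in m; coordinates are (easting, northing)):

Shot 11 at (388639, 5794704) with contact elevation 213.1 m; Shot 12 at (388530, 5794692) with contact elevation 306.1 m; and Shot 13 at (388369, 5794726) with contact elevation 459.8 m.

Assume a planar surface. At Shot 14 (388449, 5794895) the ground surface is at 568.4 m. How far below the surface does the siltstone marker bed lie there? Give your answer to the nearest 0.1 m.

Let the plane be z = a·E + b·N + c.
Shot 12−Shot 11: −109a − 12b = 93;  Shot 13−Shot 11: −270a + 22b = 246.7.
Solving gives a = −0.887974459, b = 0.315768003.
Then c = 213.1 − a·388639 − b·5794704 = −1484467.50.
At (388449, 5794895): z_contact = −344932.79 + 1829842.42 − 1484467.50 = 442.13 m.
Depth below ground = 568.4 − 442.13 = 126.3 m.

126.3 m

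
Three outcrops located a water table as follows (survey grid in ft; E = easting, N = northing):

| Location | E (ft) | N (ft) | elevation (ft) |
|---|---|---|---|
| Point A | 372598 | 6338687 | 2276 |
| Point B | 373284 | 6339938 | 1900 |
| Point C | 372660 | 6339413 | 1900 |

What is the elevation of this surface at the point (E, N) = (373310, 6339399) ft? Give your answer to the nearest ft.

2213 ft

Let the plane be z = a·E + b·N + c.
Point B−Point A: 686a + 1251b = −376;  Point C−Point A: 62a + 726b = −376.
Solving gives a = 0.46947017, b = −0.55799883.
Then c = 2276 − a·372598 − b·6338687 = 3364332.28.
At (373310, 6339399): z = 175257.9 − 3537377.2 + 3364332.28 = 2213.0 ft.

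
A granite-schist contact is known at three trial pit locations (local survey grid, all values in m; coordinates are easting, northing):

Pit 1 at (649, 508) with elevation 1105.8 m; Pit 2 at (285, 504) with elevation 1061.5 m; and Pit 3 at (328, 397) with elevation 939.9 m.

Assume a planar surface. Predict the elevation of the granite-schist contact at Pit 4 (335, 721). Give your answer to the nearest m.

1323 m

Two edge vectors: Pit 1→Pit 2 = (-364, -4, -44.3), Pit 1→Pit 3 = (-321, -111, -165.9).
Normal n = (Pit 1→Pit 2) × (Pit 1→Pit 3) = (-4253.7, -46167.3, 39120).
So ∂z/∂easting = −n_x/n_z = 0.10873 and ∂z/∂northing = −n_y/n_z = 1.18015.
Intercept c from Pit 1: 1105.8 − 70.57 − 599.51 = 435.72.
At (335, 721): z = 36.4 + 850.9 + 435.72 = 1323.0 m.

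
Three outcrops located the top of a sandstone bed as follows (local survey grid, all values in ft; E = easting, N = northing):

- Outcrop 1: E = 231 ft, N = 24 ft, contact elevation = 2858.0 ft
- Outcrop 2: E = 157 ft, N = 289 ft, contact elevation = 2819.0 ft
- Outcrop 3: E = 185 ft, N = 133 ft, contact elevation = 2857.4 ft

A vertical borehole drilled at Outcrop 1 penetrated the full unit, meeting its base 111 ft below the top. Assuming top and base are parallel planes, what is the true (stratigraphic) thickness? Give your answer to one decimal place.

Two edge vectors: Outcrop 1→Outcrop 2 = (-74, 265, -39), Outcrop 1→Outcrop 3 = (-46, 109, -0.6).
Normal n = (Outcrop 1→Outcrop 2) × (Outcrop 1→Outcrop 3) = (4092, 1749.6, 4124).
So ∂z/∂E = −n_x/n_z = −0.99224 and ∂z/∂N = −n_y/n_z = −0.42425.
|∇z| = √(a²+b²) = 1.07913, so dip δ = arctan(1.07913) = 47.18°.
True thickness = vertical thickness × cos δ = 111 × cos 47.18° = 75.4 ft.

75.4 ft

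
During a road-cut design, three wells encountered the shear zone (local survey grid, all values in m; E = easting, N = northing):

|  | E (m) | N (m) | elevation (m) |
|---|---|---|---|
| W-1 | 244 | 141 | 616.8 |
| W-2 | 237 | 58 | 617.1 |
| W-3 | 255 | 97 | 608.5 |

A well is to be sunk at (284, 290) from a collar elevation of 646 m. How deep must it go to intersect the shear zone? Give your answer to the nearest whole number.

46 m

Two edge vectors: W-1→W-2 = (-7, -83, 0.3), W-1→W-3 = (11, -44, -8.3).
Normal n = (W-1→W-2) × (W-1→W-3) = (702.1, -54.8, 1221).
So ∂z/∂E = −n_x/n_z = −0.57502 and ∂z/∂N = −n_y/n_z = 0.04488.
Intercept c from W-1: 616.8 + 140.30 − 6.33 = 750.78.
At (284, 290): z_contact = −163.3 + 13.0 + 750.78 = 600.5 m.
Depth below ground = 646 − 600.5 = 46 m.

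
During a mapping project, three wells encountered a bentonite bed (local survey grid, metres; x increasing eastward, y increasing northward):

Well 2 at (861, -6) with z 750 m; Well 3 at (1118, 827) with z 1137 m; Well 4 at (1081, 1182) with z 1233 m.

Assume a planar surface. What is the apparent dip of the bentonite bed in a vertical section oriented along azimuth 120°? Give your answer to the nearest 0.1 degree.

13.9°

Two edge vectors: Well 2→Well 3 = (257, 833, 387), Well 2→Well 4 = (220, 1188, 483).
Normal n = (Well 2→Well 3) × (Well 2→Well 4) = (-57417, -38991, 122056).
So ∂z/∂x = −n_x/n_z = 0.47042 and ∂z/∂y = −n_y/n_z = 0.31945.
Unit vector along 120° is (sin 120°, cos 120°) = (0.8660, -0.5000).
Slope in that direction = a·(0.8660) + b·(-0.5000) = 0.24767.
Apparent dip = arctan|0.24767| = 13.9° (true dip is 29.6°, so apparent ≤ true as expected).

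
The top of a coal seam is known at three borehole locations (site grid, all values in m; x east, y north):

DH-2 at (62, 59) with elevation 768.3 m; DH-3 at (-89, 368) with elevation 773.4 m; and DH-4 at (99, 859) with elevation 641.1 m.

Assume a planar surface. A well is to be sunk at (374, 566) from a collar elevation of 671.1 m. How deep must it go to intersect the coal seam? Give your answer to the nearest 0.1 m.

78.1 m

Two edge vectors: DH-2→DH-3 = (-151, 309, 5.1), DH-2→DH-4 = (37, 800, -127.2).
Normal n = (DH-2→DH-3) × (DH-2→DH-4) = (-43384.8, -19018.5, -132233).
So ∂z/∂x = −n_x/n_z = −0.32809 and ∂z/∂y = −n_y/n_z = −0.14383.
Intercept c from DH-2: 768.3 + 20.34 + 8.49 = 797.13.
At (374, 566): z_contact = −122.71 − 81.41 + 797.13 = 593.02 m.
Depth below ground = 671.1 − 593.02 = 78.1 m.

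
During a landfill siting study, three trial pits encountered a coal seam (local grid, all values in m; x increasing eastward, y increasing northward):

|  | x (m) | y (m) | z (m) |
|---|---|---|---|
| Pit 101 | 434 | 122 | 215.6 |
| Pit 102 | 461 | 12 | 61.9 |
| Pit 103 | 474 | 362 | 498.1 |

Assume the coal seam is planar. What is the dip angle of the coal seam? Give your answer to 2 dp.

53.96°

Let the plane be z = a·x + b·y + c.
Pit 102−Pit 101: 27a − 110b = −153.7;  Pit 103−Pit 101: 40a + 240b = 282.5.
Solving gives a = −0.53428, b = 1.26613.
Gradient magnitude |∇z| = √(a² + b²) = √(0.28546 + 1.60309) = 1.37424.
True dip = arctan(1.37424) = 53.96°, dipping toward SSE (azimuth ≈ 157°).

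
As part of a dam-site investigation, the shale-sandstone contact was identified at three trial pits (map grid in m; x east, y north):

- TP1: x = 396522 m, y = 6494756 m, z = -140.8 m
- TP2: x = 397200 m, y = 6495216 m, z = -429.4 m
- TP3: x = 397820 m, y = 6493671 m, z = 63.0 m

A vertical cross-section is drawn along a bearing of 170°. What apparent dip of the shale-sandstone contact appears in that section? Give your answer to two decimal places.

Let the plane be z = a·x + b·y + c.
TP2−TP1: 678a + 460b = −288.6;  TP3−TP1: 1298a − 1085b = 203.8.
Solving gives a = −0.16461, b = −0.38476.
Unit vector along 170° is (sin 170°, cos 170°) = (0.1736, -0.9848).
Slope in that direction = a·(0.1736) + b·(-0.9848) = 0.35033.
Apparent dip = arctan|0.35033| = 19.31° (true dip is 22.7°, so apparent ≤ true as expected).

19.31°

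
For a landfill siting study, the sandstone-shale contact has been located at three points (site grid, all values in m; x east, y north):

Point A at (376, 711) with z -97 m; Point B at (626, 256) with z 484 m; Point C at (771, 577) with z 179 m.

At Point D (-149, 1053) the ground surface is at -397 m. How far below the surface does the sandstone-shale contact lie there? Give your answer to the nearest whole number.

247 m

Let the plane be z = a·x + b·y + c.
Point B−Point A: 250a − 455b = 581;  Point C−Point A: 395a − 134b = 276.
Solving gives a = 0.32639, b = −1.09759.
Then c = -97 − a·376 − b·711 = 560.66.
At (-149, 1053): z_contact = −48.6 − 1155.8 + 560.66 = -643.7 m.
Depth below ground = -397 − (-643.7) = 247 m.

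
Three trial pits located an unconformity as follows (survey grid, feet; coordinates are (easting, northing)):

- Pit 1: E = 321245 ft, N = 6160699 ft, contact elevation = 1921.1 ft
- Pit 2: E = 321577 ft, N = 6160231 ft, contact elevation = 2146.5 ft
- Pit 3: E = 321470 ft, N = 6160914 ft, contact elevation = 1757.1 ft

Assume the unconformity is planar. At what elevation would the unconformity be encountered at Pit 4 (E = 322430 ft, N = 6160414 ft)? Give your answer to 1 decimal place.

Two edge vectors: Pit 1→Pit 2 = (332, -468, 225.4), Pit 1→Pit 3 = (225, 215, -164).
Normal n = (Pit 1→Pit 2) × (Pit 1→Pit 3) = (28291, 105163, 176680).
So ∂z/∂E = −n_x/n_z = −0.160125651 and ∂z/∂N = −n_y/n_z = −0.595217342.
Intercept c from Pit 1: 1921.1 + 51439.56 + 3666954.88 = 3720315.55.
At (322430, 6160414): z = −51629.3 − 3666785.2 + 3720315.55 = 1901.0 ft.

1901.0 ft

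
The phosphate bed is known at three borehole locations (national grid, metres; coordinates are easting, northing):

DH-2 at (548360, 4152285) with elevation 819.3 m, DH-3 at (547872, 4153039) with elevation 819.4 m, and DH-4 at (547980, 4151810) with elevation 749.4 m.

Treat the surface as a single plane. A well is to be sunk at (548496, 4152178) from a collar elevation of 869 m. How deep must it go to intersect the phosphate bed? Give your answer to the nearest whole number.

43 m

Let the plane be z = a·easting + b·northing + c.
DH-3−DH-2: −488a + 754b = 0.1;  DH-4−DH-2: −380a − 475b = −69.9.
Solving gives a = 0.10159187, b = 0.06588440.
Then c = 819.3 − a·548360 − b·4152285 = −328460.41.
At (548496, 4152178): z_contact = 55722.7 + 273563.7 − 328460.41 = 826.1 m.
Depth below ground = 869 − 826.1 = 43 m.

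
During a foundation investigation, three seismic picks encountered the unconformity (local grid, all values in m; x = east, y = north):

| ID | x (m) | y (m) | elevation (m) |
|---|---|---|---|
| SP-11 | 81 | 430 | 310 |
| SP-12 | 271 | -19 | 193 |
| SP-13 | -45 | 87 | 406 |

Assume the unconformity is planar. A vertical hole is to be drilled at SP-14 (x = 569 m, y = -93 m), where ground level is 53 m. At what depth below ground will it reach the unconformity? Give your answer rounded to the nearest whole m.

62 m

Two edge vectors: SP-11→SP-12 = (190, -449, -117), SP-11→SP-13 = (-126, -343, 96).
Normal n = (SP-11→SP-12) × (SP-11→SP-13) = (-83235, -3498, -121744).
So ∂z/∂x = −n_x/n_z = −0.68369 and ∂z/∂y = −n_y/n_z = −0.02873.
Intercept c from SP-11: 310 + 55.38 + 12.35 = 377.73.
At (569, -93): z_contact = −389.0 + 2.7 + 377.73 = -8.6 m.
Depth below ground = 53 − (-8.6) = 62 m.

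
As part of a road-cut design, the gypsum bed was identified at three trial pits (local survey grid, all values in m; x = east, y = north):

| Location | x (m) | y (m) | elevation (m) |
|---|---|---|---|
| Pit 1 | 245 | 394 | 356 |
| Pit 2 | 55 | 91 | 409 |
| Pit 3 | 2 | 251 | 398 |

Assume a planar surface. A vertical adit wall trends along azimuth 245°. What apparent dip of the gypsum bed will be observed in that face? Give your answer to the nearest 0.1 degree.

Let the plane be z = a·x + b·y + c.
Pit 2−Pit 1: −190a − 303b = 53;  Pit 3−Pit 1: −243a − 143b = 42.
Solving gives a = −0.11079, b = −0.10545.
Unit vector along 245° is (sin 245°, cos 245°) = (-0.9063, -0.4226).
Slope in that direction = a·(-0.9063) + b·(-0.4226) = 0.14497.
Apparent dip = arctan|0.14497| = 8.2° (true dip is 8.7°, so apparent ≤ true as expected).

8.2°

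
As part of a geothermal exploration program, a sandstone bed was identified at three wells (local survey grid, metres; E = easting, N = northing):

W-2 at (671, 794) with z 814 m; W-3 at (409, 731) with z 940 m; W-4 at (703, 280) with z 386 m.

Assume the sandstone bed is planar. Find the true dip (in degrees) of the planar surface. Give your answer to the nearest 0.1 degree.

46.0°

Two edge vectors: W-2→W-3 = (-262, -63, 126), W-2→W-4 = (32, -514, -428).
Normal n = (W-2→W-3) × (W-2→W-4) = (91728, -108104, 136684).
So ∂z/∂E = −n_x/n_z = −0.67110 and ∂z/∂N = −n_y/n_z = 0.79090.
Gradient magnitude |∇z| = √(a² + b²) = √(0.45037 + 0.62553) = 1.03726.
True dip = arctan(1.03726) = 46.0°, dipping toward SE (azimuth ≈ 140°).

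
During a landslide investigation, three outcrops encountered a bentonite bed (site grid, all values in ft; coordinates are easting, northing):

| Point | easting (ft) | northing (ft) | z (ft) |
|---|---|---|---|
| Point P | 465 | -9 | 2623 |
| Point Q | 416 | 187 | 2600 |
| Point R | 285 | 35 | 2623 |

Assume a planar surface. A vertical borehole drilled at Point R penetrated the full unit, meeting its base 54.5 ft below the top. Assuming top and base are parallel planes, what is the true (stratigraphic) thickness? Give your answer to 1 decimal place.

54.1 ft

Two edge vectors: Point P→Point Q = (-49, 196, -23), Point P→Point R = (-180, 44, 0).
Normal n = (Point P→Point Q) × (Point P→Point R) = (1012, 4140, 33124).
So ∂z/∂easting = −n_x/n_z = −0.03055 and ∂z/∂northing = −n_y/n_z = −0.12498.
|∇z| = √(a²+b²) = 0.12866, so dip δ = arctan(0.12866) = 7.33°.
True thickness = vertical thickness × cos δ = 54.5 × cos 7.33° = 54.1 ft.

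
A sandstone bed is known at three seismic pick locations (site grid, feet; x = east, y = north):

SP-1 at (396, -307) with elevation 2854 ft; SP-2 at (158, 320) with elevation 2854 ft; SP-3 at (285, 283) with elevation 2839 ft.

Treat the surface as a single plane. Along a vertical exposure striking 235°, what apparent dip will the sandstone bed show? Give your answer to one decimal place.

Let the plane be z = a·x + b·y + c.
SP-2−SP-1: −238a + 627b = 0;  SP-3−SP-1: −111a + 590b = −15.
Solving gives a = −0.13280, b = −0.05041.
Unit vector along 235° is (sin 235°, cos 235°) = (-0.8192, -0.5736).
Slope in that direction = a·(-0.8192) + b·(-0.5736) = 0.13769.
Apparent dip = arctan|0.13769| = 7.8° (true dip is 8.1°, so apparent ≤ true as expected).

7.8°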